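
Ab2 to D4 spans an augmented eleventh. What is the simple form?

augmented fourth

Subtracting seven from the interval number removes an octave: 11 − 7 = 4.
So an augmented eleventh is an octave plus an augmented fourth. The quality is unchanged.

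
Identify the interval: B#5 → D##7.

M10

B to D spans three letter names (B-C-D), plus an octave, so the interval is some kind of tenth.
The major tenth spans 16 semitones, and B#5 to D##7 is exactly 16 semitones — so this is a major tenth.
(Equivalently, a compound major third: a major third plus an octave.)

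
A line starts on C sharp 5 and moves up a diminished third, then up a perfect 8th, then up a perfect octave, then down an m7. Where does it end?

F 6

A diminished third up from C#5 is Eb5.
A perfect octave up from Eb5 is Eb6.
Up a perfect octave from Eb6: Eb7 (12 semitones up).
Down a minor seventh from Eb7: F6 (10 semitones down).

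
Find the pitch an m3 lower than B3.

G#3

Three letter names down from B: G.
A minor third is 3 semitones; 3 semitones down from B3 gives G#3.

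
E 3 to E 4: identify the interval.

E to E is the same letter name, plus an octave, so the interval is some kind of octave.
The perfect octave spans 12 semitones, and E3 to E4 is exactly 12 semitones — so this is a perfect octave.

perfect 8th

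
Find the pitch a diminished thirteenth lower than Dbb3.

Counting six letter names plus an octave down from D lands on F.
A diminished thirteenth is 19 semitones; 19 semitones down from Dbb3 gives F1.

F1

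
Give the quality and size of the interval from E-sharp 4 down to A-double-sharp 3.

diminished fifth

Descending from E#4 to A##3 is the same interval as ascending A##3 to E#4.
A to E spans five letter names (A-B-C-D-E), so the interval is some kind of fifth.
The perfect fifth is 7 semitones; here we have 6, one semitone narrower: diminished.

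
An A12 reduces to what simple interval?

augmented 5th

Each octave removed subtracts seven from the number: 12 − 7 = 5.
That makes an augmented twelfth a compound augmented fifth — an octave plus an augmented fifth.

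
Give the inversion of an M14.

m2

First reduce the compound major fourteenth to its simple form, a major seventh.
Inverted interval numbers add to nine, so a seventh pairs with a second (7 + 2 = 9).
And major becomes minor under inversion, so we get a minor second.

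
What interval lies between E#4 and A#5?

perfect eleventh

E to A spans four letter names (E-F-G-A), plus an octave — that makes it an eleventh of some quality.
E#4 to A#5 is 17 semitones, matching the perfect eleventh exactly, so the quality is perfect.
(Equivalently, a compound perfect fourth: a perfect fourth plus an octave.)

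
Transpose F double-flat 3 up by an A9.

G flat 4

Two letters up from F (plus an octave) reaches G.
An augmented ninth is 15 semitones; 15 semitones up from Fbb3 gives Gb4.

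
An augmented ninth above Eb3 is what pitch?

F#4

The ninth's letter: E up two letter names plus an octave → F.
An augmented ninth spans 15 semitones, so from Eb3 the target pitch is F#4.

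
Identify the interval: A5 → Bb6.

A to B spans two letter names (A-B), plus an octave: a ninth.
A major ninth would be 14 semitones, but A5 to Bb6 is 13 — one semitone narrower, making it a minor ninth.
(Equivalently, a compound minor second: a minor second plus an octave.)

minor 9th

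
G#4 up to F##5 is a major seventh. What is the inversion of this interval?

minor second

Inverted interval numbers add to nine, so a seventh pairs with a second (7 + 2 = 9).
The quality also flips — major becomes minor — giving a minor second.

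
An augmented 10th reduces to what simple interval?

Subtracting seven from the interval number removes an octave: 10 − 7 = 3.
That makes an augmented tenth a compound augmented third — an octave plus an augmented third.

augmented 3rd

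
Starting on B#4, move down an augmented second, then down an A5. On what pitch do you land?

Db4

An augmented second down from B#4 is A4.
An augmented fifth down from A4 is Db4.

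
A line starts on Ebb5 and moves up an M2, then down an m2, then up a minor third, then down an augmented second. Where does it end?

Fbb5

Up a major second from Ebb5: Fb5 (2 semitones up).
Down a minor second from Fb5: Eb5 (1 semitone down).
Up a minor third from Eb5: Gb5 (3 semitones up).
Down an augmented second from Gb5: Fbb5 (3 semitones down).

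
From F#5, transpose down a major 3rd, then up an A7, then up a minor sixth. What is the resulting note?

F#5 down a major third → D5 (4 semitones).
An augmented seventh up from D5 is C##6.
A minor sixth up from C##6 is A#6.

A#6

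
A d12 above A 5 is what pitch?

E-flat 7

Counting five letter names plus an octave up from A lands on E.
A diminished twelfth spans 18 semitones, so from A5 the target pitch is Eb7.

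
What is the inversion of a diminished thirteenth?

augmented third

First reduce the compound diminished thirteenth to its simple form, a diminished sixth.
Inverted interval numbers add to nine, so a sixth pairs with a third (6 + 3 = 9).
And diminished becomes augmented under inversion, so we get an augmented third.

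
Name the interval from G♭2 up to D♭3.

P5

G to D spans five letter names (G-A-B-C-D): a fifth.
Gb2 to Db3 is 7 semitones, matching the perfect fifth exactly, so the quality is perfect.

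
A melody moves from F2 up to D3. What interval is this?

major sixth

F to D spans six letter names (F-G-A-B-C-D) — that makes it a sixth of some quality.
F2 to D3 is 9 semitones, matching the major sixth exactly, so the quality is major.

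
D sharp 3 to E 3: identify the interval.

D to E spans two letter names (D-E) — that makes it a second of some quality.
At 1 semitone, D#3→E3 falls one short of a major second: minor.

minor 2nd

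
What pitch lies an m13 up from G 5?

E-flat 7

Six letters up from G (plus an octave) reaches E.
Moving 20 semitones up from G5 (the size of a minor thirteenth) reaches Eb7.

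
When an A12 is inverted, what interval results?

First reduce the compound augmented twelfth to its simple form, an augmented fifth.
Interval numbers invert to sum to nine: 5 + 4 = 9, so a fifth inverts to a fourth.
And augmented becomes diminished under inversion, so we get a diminished fourth.

diminished fourth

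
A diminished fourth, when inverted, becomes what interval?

Inverted interval numbers add to nine, so a fourth pairs with a fifth (4 + 5 = 9).
Quality inverts too: diminished becomes augmented. That makes the inversion an augmented fifth.

augmented 5th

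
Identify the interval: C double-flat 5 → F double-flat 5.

perfect 4th

C to F spans four letter names (C-D-E-F): a fourth.
Cbb5 to Fbb5 is 5 semitones, matching the perfect fourth exactly, so the quality is perfect.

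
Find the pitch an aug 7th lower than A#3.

Seven letter names down from A: B.
An augmented seventh spans 12 semitones, so from A#3 the target pitch is Bb2.

Bb2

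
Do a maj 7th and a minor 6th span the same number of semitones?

No

A major seventh spans 11 semitones; a minor sixth spans 8 semitones. They differ by 3.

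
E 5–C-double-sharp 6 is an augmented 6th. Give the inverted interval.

Inverted interval numbers add to nine, so a sixth pairs with a third (6 + 3 = 9).
And augmented becomes diminished under inversion, so we get a diminished third.

d3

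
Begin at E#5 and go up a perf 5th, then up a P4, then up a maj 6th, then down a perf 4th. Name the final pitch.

G##6

A perfect fifth up from E#5 is B#5.
Up a perfect fourth from B#5: E#6 (5 semitones up).
Up a major sixth from E#6: C##7 (9 semitones up).
Down a perfect fourth from C##7: G##6 (5 semitones down).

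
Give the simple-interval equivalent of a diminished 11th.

diminished fourth

Take out an octave (7 from the number): 11 − 7 = 4.
Quality carries through unchanged, so the simple form is a diminished fourth.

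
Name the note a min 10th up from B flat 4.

D flat 6

Counting three letter names plus an octave up from B lands on D.
Moving 15 semitones up from Bb4 (the size of a minor tenth) reaches Db6.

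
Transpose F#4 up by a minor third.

The third takes the letter from F up to A.
A minor third is 3 semitones; 3 semitones up from F#4 gives A4.

A4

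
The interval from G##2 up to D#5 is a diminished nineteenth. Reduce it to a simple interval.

diminished 5th

Subtracting seven from the interval number removes an octave: 19 − 14 = 5.
That makes a diminished nineteenth a compound diminished fifth — 2 octaves plus a diminished fifth.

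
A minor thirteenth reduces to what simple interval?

Take out an octave (7 from the number): 13 − 7 = 6.
So a minor thirteenth is an octave plus a minor sixth. The quality is unchanged.

m6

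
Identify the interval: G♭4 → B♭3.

Descending from Gb4 to Bb3 is the same interval as ascending Bb3 to Gb4.
B to G spans six letter names (B-C-D-E-F-G): a sixth.
Bb3 to Gb4 is 8 semitones, a half step short of the major sixth (9), so this is minor.

minor sixth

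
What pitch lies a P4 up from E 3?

The fourth takes the letter from E up to A.
A perfect fourth is 5 semitones; 5 semitones up from E3 gives A3.

A 3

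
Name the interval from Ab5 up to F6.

M6

A to F spans six letter names (A-B-C-D-E-F), so the interval is some kind of sixth.
The major sixth spans 9 semitones, and Ab5 to F6 is exactly 9 semitones — so this is a major sixth.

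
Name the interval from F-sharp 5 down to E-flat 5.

Descending from F#5 to Eb5 is the same interval as ascending Eb5 to F#5.
E to F spans two letter names (E-F), so the interval is some kind of second.
A major second would be 2 semitones; Eb5 to F#5 is 3, one semitone wider, so the interval is augmented.

augmented 2nd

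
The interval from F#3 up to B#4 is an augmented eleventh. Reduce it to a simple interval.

A4

Subtracting seven from the interval number removes an octave: 11 − 7 = 4.
So an augmented eleventh is an octave plus an augmented fourth. The quality is unchanged.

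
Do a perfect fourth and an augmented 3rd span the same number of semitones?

Both span 5 semitones: a perfect fourth and an augmented third are the same chromatic distance.

Yes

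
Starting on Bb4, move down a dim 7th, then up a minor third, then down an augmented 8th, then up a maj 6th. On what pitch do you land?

C4

Bb4 down a diminished seventh → C#4 (9 semitones).
A minor third up from C#4 is E4.
Down an augmented octave from E4: Eb3 (13 semitones down).
Eb3 up a major sixth → C4 (9 semitones).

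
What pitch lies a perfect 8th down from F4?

For an octave the letter name doesn't change: still F, an octave down.
Moving 12 semitones down from F4 (the size of a perfect octave) reaches F3.

F3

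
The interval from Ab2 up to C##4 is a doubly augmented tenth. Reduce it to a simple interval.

Subtracting seven from the interval number removes an octave: 10 − 7 = 3.
That makes a doubly augmented tenth a compound doubly augmented third — an octave plus a doubly augmented third.

doubly augmented 3rd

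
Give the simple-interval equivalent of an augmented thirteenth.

Subtracting seven from the interval number removes an octave: 13 − 7 = 6.
That makes an augmented thirteenth a compound augmented sixth — an octave plus an augmented sixth.

augmented sixth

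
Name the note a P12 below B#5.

E#4

Five letters down from B (plus an octave) reaches E.
A perfect twelfth spans 19 semitones, so from B#5 the target pitch is E#4.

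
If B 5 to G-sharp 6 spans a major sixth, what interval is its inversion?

Inverted interval numbers add to nine, so a sixth pairs with a third (6 + 3 = 9).
The quality also flips — major becomes minor — giving a minor third.

minor 3rd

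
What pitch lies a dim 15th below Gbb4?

A fifteenth keeps the letter name G, two octaves down from G.
A diminished fifteenth spans 23 semitones, so from Gbb4 the target pitch is Gb2.

Gb2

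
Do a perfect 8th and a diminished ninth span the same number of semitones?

Yes

A perfect octave spans 12 semitones, and a diminished ninth also spans 12 semitones — they're enharmonic.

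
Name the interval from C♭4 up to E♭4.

C to E spans three letter names (C-D-E): a third.
Cb4 to Eb4 is 4 semitones, matching the major third exactly, so the quality is major.

major third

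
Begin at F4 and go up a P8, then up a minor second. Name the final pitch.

Gb5

F4 up a perfect octave → F5 (12 semitones).
F5 up a minor second → Gb5 (1 semitone).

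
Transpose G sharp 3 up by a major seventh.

F double-sharp 4

Seven letter names up from G: F.
Moving 11 semitones up from G#3 (the size of a major seventh) reaches F##4.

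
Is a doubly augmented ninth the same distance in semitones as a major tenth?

Yes

A doubly augmented ninth = 16 semitones = a major tenth; enharmonically equal.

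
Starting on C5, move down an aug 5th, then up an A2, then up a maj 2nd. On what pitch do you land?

A4

C5 down an augmented fifth → Fb4 (8 semitones).
Fb4 up an augmented second → G4 (3 semitones).
A major second up from G4 is A4.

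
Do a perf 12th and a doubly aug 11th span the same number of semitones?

Yes

A perfect twelfth spans 19 semitones, and a doubly augmented eleventh also spans 19 semitones — they're enharmonic.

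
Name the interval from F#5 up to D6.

F to D spans six letter names (F-G-A-B-C-D) — that makes it a sixth of some quality.
F#5 to D6 is 8 semitones, a half step short of the major sixth (9), so this is minor.

minor sixth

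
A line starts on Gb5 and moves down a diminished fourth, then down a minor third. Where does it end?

Gb5 down a diminished fourth → D5 (4 semitones).
Down a minor third from D5: B4 (3 semitones down).

B4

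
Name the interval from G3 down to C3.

P5

Descending from G3 to C3 is the same interval as ascending C3 to G3.
C to G spans five letter names (C-D-E-F-G), so the interval is some kind of fifth.
Counting semitones, C3→G3 is 7, which is the perfect fifth.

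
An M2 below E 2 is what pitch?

Two letter names down from E: D.
A major second spans 2 semitones, so from E2 the target pitch is D2.

D 2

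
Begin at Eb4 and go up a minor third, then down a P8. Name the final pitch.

Gb3

Eb4 up a minor third → Gb4 (3 semitones).
Down a perfect octave from Gb4: Gb3 (12 semitones down).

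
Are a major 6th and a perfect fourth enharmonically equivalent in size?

No

9 semitones (major sixth) vs 5 semitones (perfect fourth): not equal.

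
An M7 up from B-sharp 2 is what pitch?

A-double-sharp 3

The seventh takes the letter from B up to A.
A major seventh is 11 semitones; 11 semitones up from B#2 gives A##3.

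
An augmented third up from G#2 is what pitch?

The third takes the letter from G up to B.
An augmented third is 5 semitones; 5 semitones up from G#2 gives B##2.

B##2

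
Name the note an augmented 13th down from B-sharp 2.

The thirteenth's letter: B down six letter names plus an octave → D.
Moving 22 semitones down from B#2 (the size of an augmented thirteenth) reaches D1.

D 1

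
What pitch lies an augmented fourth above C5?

Four letter names up from C: F.
Moving 6 semitones up from C5 (the size of an augmented fourth) reaches F#5.

F#5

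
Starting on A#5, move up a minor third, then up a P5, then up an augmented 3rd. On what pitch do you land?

B##6

A minor third up from A#5 is C#6.
Up a perfect fifth from C#6: G#6 (7 semitones up).
An augmented third up from G#6 is B##6.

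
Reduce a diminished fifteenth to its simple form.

diminished 8th

Each octave removed subtracts seven from the number: 15 − 7 = 8.
That makes a diminished fifteenth a compound diminished octave — an octave plus a diminished octave.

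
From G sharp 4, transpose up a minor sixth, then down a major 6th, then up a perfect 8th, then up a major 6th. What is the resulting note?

E 6

G#4 up a minor sixth → E5 (8 semitones).
A major sixth down from E5 is G4.
G4 up a perfect octave → G5 (12 semitones).
G5 up a major sixth → E6 (9 semitones).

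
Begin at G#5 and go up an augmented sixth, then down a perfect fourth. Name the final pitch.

Up an augmented sixth from G#5: E##6 (10 semitones up).
Down a perfect fourth from E##6: B##5 (5 semitones down).

B##5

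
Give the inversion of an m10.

First reduce the compound minor tenth to its simple form, a minor third.
Interval numbers invert to sum to nine: 3 + 6 = 9, so a third inverts to a sixth.
And minor becomes major under inversion, so we get a major sixth.

M6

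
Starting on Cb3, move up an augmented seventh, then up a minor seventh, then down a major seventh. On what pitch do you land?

Bb3

Up an augmented seventh from Cb3: B3 (12 semitones up).
Up a minor seventh from B3: A4 (10 semitones up).
A4 down a major seventh → Bb3 (11 semitones).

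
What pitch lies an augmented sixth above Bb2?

G#3

Counting six letter names up from B lands on G.
An augmented sixth spans 10 semitones, so from Bb2 the target pitch is G#3.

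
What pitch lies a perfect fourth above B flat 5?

Counting four letter names up from B lands on E.
A perfect fourth spans 5 semitones, so from Bb5 the target pitch is Eb6.

E flat 6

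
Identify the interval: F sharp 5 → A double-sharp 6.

augmented tenth

F to A spans three letter names (F-G-A), plus an octave — that makes it a tenth of some quality.
F#5 to A##6 spans 17 semitones — one semitone wider than the major tenth (16) — giving an augmented tenth.
(Equivalently, a compound augmented third: an augmented third plus an octave.)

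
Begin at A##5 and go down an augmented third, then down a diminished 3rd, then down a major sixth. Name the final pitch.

An augmented third down from A##5 is F#5.
F#5 down a diminished third → D##5 (2 semitones).
Down a major sixth from D##5: F##4 (9 semitones down).

F##4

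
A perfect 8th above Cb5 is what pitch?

Cb6

The letter stays C (same as the start), shifted an octave up.
Moving 12 semitones up from Cb5 (the size of a perfect octave) reaches Cb6.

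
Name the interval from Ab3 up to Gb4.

minor seventh

A to G spans seven letter names (A-B-C-D-E-F-G) — that makes it a seventh of some quality.
At 10 semitones, Ab3→Gb4 falls one short of a major seventh: minor.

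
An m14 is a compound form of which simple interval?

minor seventh

Take out an octave (7 from the number): 14 − 7 = 7.
Quality carries through unchanged, so the simple form is a minor seventh.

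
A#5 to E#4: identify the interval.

Descending from A#5 to E#4 is the same interval as ascending E#4 to A#5.
E to A spans four letter names (E-F-G-A), plus an octave, so the interval is some kind of eleventh.
E#4 to A#5 is 17 semitones, matching the perfect eleventh exactly, so the quality is perfect.
(Equivalently, a compound perfect fourth: a perfect fourth plus an octave.)

P11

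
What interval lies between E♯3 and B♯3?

perfect 5th

E to B spans five letter names (E-F-G-A-B), so the interval is some kind of fifth.
The perfect fifth spans 7 semitones, and E#3 to B#3 is exactly 7 semitones — so this is a perfect fifth.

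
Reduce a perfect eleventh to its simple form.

Subtracting seven from the interval number removes an octave: 11 − 7 = 4.
So a perfect eleventh is an octave plus a perfect fourth. The quality is unchanged.

P4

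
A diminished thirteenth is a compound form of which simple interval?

d6

Each octave removed subtracts seven from the number: 13 − 7 = 6.
Quality carries through unchanged, so the simple form is a diminished sixth.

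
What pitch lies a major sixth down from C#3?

Counting six letter names down from C lands on E.
A major sixth spans 9 semitones, so from C#3 the target pitch is E2.

E2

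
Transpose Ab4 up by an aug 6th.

F#5

Six letter names up from A: F.
An augmented sixth spans 10 semitones, so from Ab4 the target pitch is F#5.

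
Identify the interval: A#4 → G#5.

minor seventh

A to G spans seven letter names (A-B-C-D-E-F-G) — that makes it a seventh of some quality.
A major seventh would be 11 semitones, but A#4 to G#5 is 10 — one semitone narrower, making it a minor seventh.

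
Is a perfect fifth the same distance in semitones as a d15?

No

A perfect fifth is 7 semitones but a diminished fifteenth is 23 semitones — different sizes.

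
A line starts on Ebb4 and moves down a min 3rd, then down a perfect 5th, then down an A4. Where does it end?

Cbb3

Ebb4 down a minor third → Cb4 (3 semitones).
Cb4 down a perfect fifth → Fb3 (7 semitones).
Fb3 down an augmented fourth → Cbb3 (6 semitones).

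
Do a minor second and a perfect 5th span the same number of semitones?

1 semitone (minor second) vs 7 semitones (perfect fifth): not equal.

No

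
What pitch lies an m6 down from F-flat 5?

Six letter names down from F: A.
A minor sixth is 8 semitones; 8 semitones down from Fb5 gives Ab4.

A-flat 4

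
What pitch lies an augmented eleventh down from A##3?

E#2

The eleventh's letter: A down four letter names plus an octave → E.
An augmented eleventh spans 18 semitones, so from A##3 the target pitch is E#2.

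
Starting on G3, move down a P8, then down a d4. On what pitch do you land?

A perfect octave down from G3 is G2.
Down a diminished fourth from G2: D#2 (4 semitones down).

D#2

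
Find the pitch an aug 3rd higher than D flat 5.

Three letter names up from D: F.
An augmented third spans 5 semitones, so from Db5 the target pitch is F#5.

F sharp 5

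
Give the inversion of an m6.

The rule of nine gives the new number: 9 − 6 = 3, so a sixth becomes a third.
Quality inverts too: minor becomes major. That makes the inversion a major third.

major third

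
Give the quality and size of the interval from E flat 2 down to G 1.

minor sixth

Descending from Eb2 to G1 is the same interval as ascending G1 to Eb2.
G to E spans six letter names (G-A-B-C-D-E) — that makes it a sixth of some quality.
G1 to Eb2 is 8 semitones, a half step short of the major sixth (9), so this is minor.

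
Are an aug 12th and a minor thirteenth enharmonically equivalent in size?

Both span 20 semitones: an augmented twelfth and a minor thirteenth are the same chromatic distance.

Yes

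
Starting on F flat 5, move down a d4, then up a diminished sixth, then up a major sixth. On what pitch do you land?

F flat 6

Down a diminished fourth from Fb5: C5 (4 semitones down).
C5 up a diminished sixth → Abb5 (7 semitones).
A major sixth up from Abb5 is Fb6.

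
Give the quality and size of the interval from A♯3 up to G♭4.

doubly diminished 7th

A to G spans seven letter names (A-B-C-D-E-F-G) — that makes it a seventh of some quality.
A major seventh would be 11 semitones; A#3 to Gb4 is 8, three semitones narrower, so the interval is doubly diminished.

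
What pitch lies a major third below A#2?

Three letter names down from A: F.
A major third is 4 semitones; 4 semitones down from A#2 gives F#2.

F#2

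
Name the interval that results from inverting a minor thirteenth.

major 3rd

First reduce the compound minor thirteenth to its simple form, a minor sixth.
The rule of nine gives the new number: 9 − 6 = 3, so a sixth becomes a third.
And minor becomes major under inversion, so we get a major third.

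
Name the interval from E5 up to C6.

minor sixth

E to C spans six letter names (E-F-G-A-B-C), so the interval is some kind of sixth.
E5 to C6 is 8 semitones, a half step short of the major sixth (9), so this is minor.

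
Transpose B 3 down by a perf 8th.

An octave keeps the letter name B, an octave down from B.
A perfect octave is 12 semitones; 12 semitones down from B3 gives B2.

B 2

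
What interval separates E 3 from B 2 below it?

Descending from E3 to B2 is the same interval as ascending B2 to E3.
B to E spans four letter names (B-C-D-E), so the interval is some kind of fourth.
Counting semitones, B2→E3 is 5, which is the perfect fourth.

perfect fourth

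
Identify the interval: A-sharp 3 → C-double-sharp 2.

minor thirteenth

Descending from A#3 to C##2 is the same interval as ascending C##2 to A#3.
C to A spans six letter names (C-D-E-F-G-A), plus an octave, so the interval is some kind of thirteenth.
C##2 to A#3 is 20 semitones, a half step short of the major thirteenth (21), so this is minor.
(Equivalently, a compound minor sixth: a minor sixth plus an octave.)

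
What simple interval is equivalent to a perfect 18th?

perfect 4th

Subtracting seven from the interval number removes an octave: 18 − 14 = 4.
Quality carries through unchanged, so the simple form is a perfect fourth.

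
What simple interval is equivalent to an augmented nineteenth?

augmented fifth

Subtracting seven from the interval number removes an octave: 19 − 14 = 5.
That makes an augmented nineteenth a compound augmented fifth — 2 octaves plus an augmented fifth.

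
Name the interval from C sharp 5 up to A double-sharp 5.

C to A spans six letter names (C-D-E-F-G-A), so the interval is some kind of sixth.
A major sixth would be 9 semitones; C#5 to A##5 is 10, one semitone wider, so the interval is augmented.

A6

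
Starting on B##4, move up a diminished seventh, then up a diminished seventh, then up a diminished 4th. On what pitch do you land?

Up a diminished seventh from B##4: A#5 (9 semitones up).
A diminished seventh up from A#5 is G6.
Up a diminished fourth from G6: Cb7 (4 semitones up).

Cb7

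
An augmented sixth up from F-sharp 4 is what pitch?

The sixth takes the letter from F up to D.
An augmented sixth is 10 semitones; 10 semitones up from F#4 gives D##5.

D-double-sharp 5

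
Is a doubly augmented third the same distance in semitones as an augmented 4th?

A doubly augmented third = 6 semitones = an augmented fourth; enharmonically equal.

Yes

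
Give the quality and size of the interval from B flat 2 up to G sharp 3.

B to G spans six letter names (B-C-D-E-F-G) — that makes it a sixth of some quality.
A major sixth would be 9 semitones; Bb2 to G#3 is 10, one semitone wider, so the interval is augmented.

augmented sixth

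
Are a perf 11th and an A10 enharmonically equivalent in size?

Yes

A perfect eleventh spans 17 semitones, and an augmented tenth also spans 17 semitones — they're enharmonic.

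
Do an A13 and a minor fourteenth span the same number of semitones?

Yes

An augmented thirteenth spans 22 semitones, and a minor fourteenth also spans 22 semitones — they're enharmonic.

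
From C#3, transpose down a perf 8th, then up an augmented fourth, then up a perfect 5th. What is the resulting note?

C##3

Down a perfect octave from C#3: C#2 (12 semitones down).
C#2 up an augmented fourth → F##2 (6 semitones).
Up a perfect fifth from F##2: C##3 (7 semitones up).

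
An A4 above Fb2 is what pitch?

Counting four letter names up from F lands on B.
An augmented fourth spans 6 semitones, so from Fb2 the target pitch is Bb2.

Bb2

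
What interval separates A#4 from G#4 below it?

Descending from A#4 to G#4 is the same interval as ascending G#4 to A#4.
G to A spans two letter names (G-A), so the interval is some kind of second.
Counting semitones, G#4→A#4 is 2, which is the major second.

major 2nd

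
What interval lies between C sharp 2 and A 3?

m13

C to A spans six letter names (C-D-E-F-G-A), plus an octave — that makes it a thirteenth of some quality.
At 20 semitones, C#2→A3 falls one short of a major thirteenth: minor.
(Equivalently, a compound minor sixth: a minor sixth plus an octave.)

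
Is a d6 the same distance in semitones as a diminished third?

A diminished sixth spans 7 semitones; a diminished third spans 2 semitones. They differ by 5.

No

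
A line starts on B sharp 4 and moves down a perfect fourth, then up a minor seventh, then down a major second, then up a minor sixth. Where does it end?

A perfect fourth down from B#4 is F##4.
A minor seventh up from F##4 is E#5.
E#5 down a major second → D#5 (2 semitones).
D#5 up a minor sixth → B5 (8 semitones).

B 5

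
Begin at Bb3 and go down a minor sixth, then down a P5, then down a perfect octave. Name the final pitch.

Bb3 down a minor sixth → D3 (8 semitones).
A perfect fifth down from D3 is G2.
Down a perfect octave from G2: G1 (12 semitones down).

G1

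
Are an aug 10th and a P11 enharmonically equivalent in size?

Yes

An augmented tenth = 17 semitones = a perfect eleventh; enharmonically equal.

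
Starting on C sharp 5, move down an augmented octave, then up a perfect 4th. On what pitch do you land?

F 4

An augmented octave down from C#5 is C4.
A perfect fourth up from C4 is F4.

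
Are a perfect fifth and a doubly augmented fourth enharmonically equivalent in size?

A perfect fifth = 7 semitones = a doubly augmented fourth; enharmonically equal.

Yes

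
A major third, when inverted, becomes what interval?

minor sixth

Interval numbers invert to sum to nine: 3 + 6 = 9, so a third inverts to a sixth.
The quality also flips — major becomes minor — giving a minor sixth.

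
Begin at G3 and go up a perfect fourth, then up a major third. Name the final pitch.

A perfect fourth up from G3 is C4.
A major third up from C4 is E4.

E4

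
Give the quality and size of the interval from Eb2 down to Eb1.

Descending from Eb2 to Eb1 is the same interval as ascending Eb1 to Eb2.
E to E is the same letter name, plus an octave, so the interval is some kind of octave.
Counting semitones, Eb1→Eb2 is 12, which is the perfect octave.

perfect 8th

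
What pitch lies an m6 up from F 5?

The sixth takes the letter from F up to D.
Moving 8 semitones up from F5 (the size of a minor sixth) reaches Db6.

D-flat 6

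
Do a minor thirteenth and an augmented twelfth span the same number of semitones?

Yes

A minor thirteenth spans 20 semitones, and an augmented twelfth also spans 20 semitones — they're enharmonic.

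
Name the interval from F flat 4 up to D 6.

A13

F to D spans six letter names (F-G-A-B-C-D), plus an octave — that makes it a thirteenth of some quality.
The major thirteenth is 21 semitones; here we have 22, one semitone wider: augmented.
(Equivalently, a compound augmented sixth: an augmented sixth plus an octave.)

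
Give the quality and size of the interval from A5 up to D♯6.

augmented fourth

A to D spans four letter names (A-B-C-D) — that makes it a fourth of some quality.
A perfect fourth would be 5 semitones; A5 to D#6 is 6, one semitone wider, so the interval is augmented.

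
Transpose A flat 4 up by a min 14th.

The fourteenth's letter: A up seven letter names plus an octave → G.
Moving 22 semitones up from Ab4 (the size of a minor fourteenth) reaches Gb6.

G flat 6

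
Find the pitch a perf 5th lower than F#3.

B2

The fifth takes the letter from F down to B.
A perfect fifth is 7 semitones; 7 semitones down from F#3 gives B2.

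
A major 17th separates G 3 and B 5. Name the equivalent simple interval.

M3

Each octave removed subtracts seven from the number: 17 − 14 = 3.
So a major seventeenth is 2 octaves plus a major third. The quality is unchanged.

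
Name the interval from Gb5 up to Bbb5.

G to B spans three letter names (G-A-B): a third.
Gb5 to Bbb5 is 3 semitones, a half step short of the major third (4), so this is minor.

minor 3rd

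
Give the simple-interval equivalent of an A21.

augmented 7th

Each octave removed subtracts seven from the number: 21 − 14 = 7.
Quality carries through unchanged, so the simple form is an augmented seventh.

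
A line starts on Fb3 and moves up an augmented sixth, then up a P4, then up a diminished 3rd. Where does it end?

Bbb4

An augmented sixth up from Fb3 is D4.
Up a perfect fourth from D4: G4 (5 semitones up).
Up a diminished third from G4: Bbb4 (2 semitones up).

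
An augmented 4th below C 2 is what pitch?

Counting four letter names down from C lands on G.
An augmented fourth is 6 semitones; 6 semitones down from C2 gives Gb1.

G-flat 1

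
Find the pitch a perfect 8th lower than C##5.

C##4

For an octave the letter name doesn't change: still C, an octave down.
A perfect octave spans 12 semitones, so from C##5 the target pitch is C##4.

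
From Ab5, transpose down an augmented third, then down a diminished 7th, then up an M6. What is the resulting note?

Eb5

Down an augmented third from Ab5: Fbb5 (5 semitones down).
A diminished seventh down from Fbb5 is Gb4.
Gb4 up a major sixth → Eb5 (9 semitones).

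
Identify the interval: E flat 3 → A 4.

A11

E to A spans four letter names (E-F-G-A), plus an octave — that makes it an eleventh of some quality.
A perfect eleventh would be 17 semitones; Eb3 to A4 is 18, one semitone wider, so the interval is augmented.
(Equivalently, a compound augmented fourth: an augmented fourth plus an octave.)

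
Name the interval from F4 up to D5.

major sixth

F to D spans six letter names (F-G-A-B-C-D), so the interval is some kind of sixth.
The major sixth spans 9 semitones, and F4 to D5 is exactly 9 semitones — so this is a major sixth.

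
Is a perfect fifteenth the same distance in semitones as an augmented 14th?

Yes

Both span 24 semitones: a perfect fifteenth and an augmented fourteenth are the same chromatic distance.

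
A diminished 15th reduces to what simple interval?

Each octave removed subtracts seven from the number: 15 − 7 = 8.
So a diminished fifteenth is an octave plus a diminished octave. The quality is unchanged.

diminished octave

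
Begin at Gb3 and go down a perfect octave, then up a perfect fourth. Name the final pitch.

Gb3 down a perfect octave → Gb2 (12 semitones).
A perfect fourth up from Gb2 is Cb3.

Cb3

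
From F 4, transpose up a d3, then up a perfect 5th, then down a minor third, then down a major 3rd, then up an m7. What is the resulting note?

G double-flat 5

F4 up a diminished third → Abb4 (2 semitones).
Up a perfect fifth from Abb4: Ebb5 (7 semitones up).
Ebb5 down a minor third → Cb5 (3 semitones).
A major third down from Cb5 is Abb4.
Abb4 up a minor seventh → Gbb5 (10 semitones).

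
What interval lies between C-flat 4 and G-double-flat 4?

diminished 5th

C to G spans five letter names (C-D-E-F-G): a fifth.
The perfect fifth is 7 semitones; here we have 6, one semitone narrower: diminished.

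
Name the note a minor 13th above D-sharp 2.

Counting six letter names plus an octave up from D lands on B.
Moving 20 semitones up from D#2 (the size of a minor thirteenth) reaches B3.

B 3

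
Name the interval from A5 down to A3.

perfect fifteenth

Descending from A5 to A3 is the same interval as ascending A3 to A5.
A to A is the same letter name, plus 2 octaves: a fifteenth.
The perfect fifteenth spans 24 semitones, and A3 to A5 is exactly 24 semitones — so this is a perfect fifteenth.
(Equivalently, a compound perfect octave: a perfect octave plus an octave.)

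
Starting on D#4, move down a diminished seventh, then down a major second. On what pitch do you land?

D##3

D#4 down a diminished seventh → E##3 (9 semitones).
A major second down from E##3 is D##3.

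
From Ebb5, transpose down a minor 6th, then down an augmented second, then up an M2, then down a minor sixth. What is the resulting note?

Bbb3

Down a minor sixth from Ebb5: Gb4 (8 semitones down).
Down an augmented second from Gb4: Fbb4 (3 semitones down).
Fbb4 up a major second → Gbb4 (2 semitones).
A minor sixth down from Gbb4 is Bbb3.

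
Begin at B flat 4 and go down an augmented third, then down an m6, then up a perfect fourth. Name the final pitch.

Bb4 down an augmented third → Gbb4 (5 semitones).
A minor sixth down from Gbb4 is Bbb3.
A perfect fourth up from Bbb3 is Ebb4.

E double-flat 4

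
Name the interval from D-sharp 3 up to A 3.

D to A spans five letter names (D-E-F-G-A): a fifth.
A perfect fifth would be 7 semitones; D#3 to A3 is 6, one semitone narrower, so the interval is diminished.

diminished 5th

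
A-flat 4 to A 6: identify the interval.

A to A is the same letter name, plus 2 octaves — that makes it a fifteenth of some quality.
A perfect fifteenth would be 24 semitones; Ab4 to A6 is 25, one semitone wider, so the interval is augmented.
(Equivalently, a compound augmented octave: an augmented octave plus an octave.)

augmented fifteenth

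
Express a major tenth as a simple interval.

M3

Take out an octave (7 from the number): 10 − 7 = 3.
That makes a major tenth a compound major third — an octave plus a major third.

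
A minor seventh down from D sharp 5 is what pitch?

E sharp 4

The seventh takes the letter from D down to E.
A minor seventh spans 10 semitones, so from D#5 the target pitch is E#4.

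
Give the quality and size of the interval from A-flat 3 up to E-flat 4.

perfect fifth

A to E spans five letter names (A-B-C-D-E), so the interval is some kind of fifth.
Ab3 to Eb4 is 7 semitones, matching the perfect fifth exactly, so the quality is perfect.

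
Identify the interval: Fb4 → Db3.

minor tenth

Descending from Fb4 to Db3 is the same interval as ascending Db3 to Fb4.
D to F spans three letter names (D-E-F), plus an octave, so the interval is some kind of tenth.
A major tenth would be 16 semitones, but Db3 to Fb4 is 15 — one semitone narrower, making it a minor tenth.
(Equivalently, a compound minor third: a minor third plus an octave.)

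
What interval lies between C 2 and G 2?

C to G spans five letter names (C-D-E-F-G) — that makes it a fifth of some quality.
C2 to G2 is 7 semitones, matching the perfect fifth exactly, so the quality is perfect.

perfect fifth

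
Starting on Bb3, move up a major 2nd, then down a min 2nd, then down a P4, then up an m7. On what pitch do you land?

E4

A major second up from Bb3 is C4.
C4 down a minor second → B3 (1 semitone).
A perfect fourth down from B3 is F#3.
F#3 up a minor seventh → E4 (10 semitones).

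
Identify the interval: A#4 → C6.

A to C spans three letter names (A-B-C), plus an octave — that makes it a tenth of some quality.
A#4 to C6 spans 14 semitones — two semitones narrower than the major tenth (16) — giving a diminished tenth.
(Equivalently, a compound diminished third: a diminished third plus an octave.)

diminished 10th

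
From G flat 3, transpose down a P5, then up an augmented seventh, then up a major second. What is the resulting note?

Down a perfect fifth from Gb3: Cb3 (7 semitones down).
Up an augmented seventh from Cb3: B3 (12 semitones up).
A major second up from B3 is C#4.

C sharp 4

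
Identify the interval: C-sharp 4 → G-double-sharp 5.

augmented twelfth

C to G spans five letter names (C-D-E-F-G), plus an octave: a twelfth.
The perfect twelfth is 19 semitones; here we have 20, one semitone wider: augmented.
(Equivalently, a compound augmented fifth: an augmented fifth plus an octave.)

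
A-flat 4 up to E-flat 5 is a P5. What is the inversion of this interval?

Inverted interval numbers add to nine, so a fifth pairs with a fourth (5 + 4 = 9).
The quality also flips — perfect stays perfect — giving a perfect fourth.

perfect 4th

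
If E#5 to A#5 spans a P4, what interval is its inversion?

perfect 5th

Inverted interval numbers add to nine, so a fourth pairs with a fifth (4 + 5 = 9).
And perfect stays perfect under inversion, so we get a perfect fifth.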